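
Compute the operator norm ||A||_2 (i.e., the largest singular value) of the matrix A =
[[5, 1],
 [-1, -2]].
||A||_2 = sqrt((31 + sqrt(637))/2) ≈ 5.3028 (= sqrt(largest eigenvalue of A^T A))

||A||_2 = sigma_max(A) = sqrt(lambda_max(A^T A)). Form the symmetric matrix M = A^T A =
[[26, 7],
 [7, 5]].
Its characteristic polynomial (trace, determinant of M give the coefficients) is
  p(λ) = det(λ I - M) = λ^2 - 31λ + 81.
For λ^2 - 31λ + 81 the discriminant is 637. It is nonnegative but not a perfect square, so the roots are real and irrational: λ = (31 ± sqrt(637))/2 ≈ 28.1194, 2.8806.
So the eigenvalues of A^T A are ≈ 2.8806, 28.1194 (all ≥ 0, as they must be for A^T A). The largest is λ_max = (31 + sqrt(637))/2 ≈ 28.1194, hence ||A||_2 = sqrt(λ_max) = sqrt((31 + sqrt(637))/2) ≈ 5.3028.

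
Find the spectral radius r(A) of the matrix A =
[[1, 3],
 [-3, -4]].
r(A) = sqrt(5) ≈ 2.2361

The eigenvalues of A are the roots of its characteristic polynomial. With M = A (coefficients from the trace and determinant):
  p(λ) = det(λ I - M) = λ^2 + 3λ + 5.
For λ^2 + 3λ + 5 the discriminant is -11. It is negative, so the roots are the complex-conjugate pair λ = -3/2 ± (sqrt(11)/2) i ≈ -1.5 ± 1.6583i. For a conjugate pair the product of the roots equals the constant term, so |λ|^2 = 5 and |λ| = sqrt(5) ≈ 2.2361.
Thus the eigenvalues (to 4 decimals) are -1.5 ± 1.6583i (modulus 2.2361). The spectral radius is the largest modulus: r(A) = sqrt(5) ≈ 2.2361. (Cross-check: r(A) ≤ ||A||_2 ≈ 5.8541; equality holds whenever A is normal, though it can also hold for some non-normal A.)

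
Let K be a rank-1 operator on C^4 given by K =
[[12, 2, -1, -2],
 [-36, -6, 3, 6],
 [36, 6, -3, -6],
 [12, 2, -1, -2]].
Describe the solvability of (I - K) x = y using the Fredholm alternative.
(I - K) is singular (det(I - K) = 0, i.e. 1 ∈ sigma(K)). (I - K) x = y is solvable iff y ⊥ ker((I - K)^*) = span{(12, 2, -1, -2)}, i.e. iff 12y_1 + 2y_2 - y_3 - 2y_4 = 0. When solvable, the solutions are x = y + c·(1, -3, 3, 1), c arbitrary (ker(I - K) = span{(1, -3, 3, 1)}, dimension 1).

K has rank 1, so it is an outer product K = u v^T: every row of K is a multiple of one row vector. Reading off the entries, u = (1, -3, 3, 1) and v = (12, 2, -1, -2) (row i of K equals u_i·v^T). A rank-one matrix u v^T satisfies K u = u (v·u) and kills the (3)-dimensional subspace v^⊥, so its characteristic polynomial is lambda^3 (lambda - v·u) with v·u = tr K = 1. Hence the eigenvalues of I - K are 1 (multiplicity 3) and 1 - (1) = 0, so det(I - K) = 0. (Direct check: I - K =
[[-11, -2, 1, 2],
 [36, 7, -3, -6],
 [-36, -6, 4, 6],
 [-12, -2, 1, 3]]
has determinant 0.) So 1 is an eigenvalue of K and (I - K) is not invertible. The finite-dimensional Fredholm alternative says: either (I - K) is invertible, or ker(I - K) ≠ {0} and then range(I - K) = ker((I - K)^*)^⊥, with dim ker(I - K) = dim ker((I - K)^*). We are in the second case, so we need both kernels. Kernel of I - K: (I - K) u = u - u (v·u) = u - u = 0, so ker(I - K) = span{u} = span{(1, -3, 3, 1)} (it is exactly 1-dimensional because rank(I - K) = 3). Kernel of the adjoint: K is real, so (I - K)^* = I - K^T = I - v u^T, and (I - v u^T) v = v - v (u·v) = 0; hence ker((I - K)^*) = span{v} = span{(12, 2, -1, -2)}. Therefore (I - K) x = y is solvable iff <y, v> = 0, i.e. iff 12y_1 + 2y_2 - y_3 - 2y_4 = 0. When this holds, K y = u (v·y) = 0, so (I - K) y = y and x = y is a particular solution; the full solution set is the line x = y + c·u = y + c·(1, -3, 3, 1), c ∈ C.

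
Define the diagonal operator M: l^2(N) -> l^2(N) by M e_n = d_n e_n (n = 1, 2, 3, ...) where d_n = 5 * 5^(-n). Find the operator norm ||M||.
||M|| = 1 (attained at n = 1)

For M diagonal, ||M|| = sup_n |d_n|. The sequence d_n = 5 * 5^(-n) is positive and strictly decreasing (ratio 5^(-1) < 1), so the supremum is d_1 = 5/5 = 1. Hence ||M|| = 1.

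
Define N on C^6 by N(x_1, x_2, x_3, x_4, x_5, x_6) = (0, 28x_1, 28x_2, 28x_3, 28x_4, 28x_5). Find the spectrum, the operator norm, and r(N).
sigma(N) = {0}; ||N|| = 28; r(N) = 0. (N is nilpotent with N^6 = 0.)

On C^6, N is a strictly lower-triangular matrix with 28 on the subdiagonal and zeros elsewhere, so its characteristic polynomial is lambda^6 and every eigenvalue is 0: sigma(N) = {0}. For the operator norm, N e_i = 28e_{i+1} for i = 1, ..., 5 and N e_6 = 0, so the singular values of N are 28 (with multiplicity 5) and 0; hence ||N|| = 28. The spectral radius r(N) = max|lambda| = 0. Note ||N|| > r(N) — characteristic of non-normal nilpotent operators. Indeed N^6 = 0.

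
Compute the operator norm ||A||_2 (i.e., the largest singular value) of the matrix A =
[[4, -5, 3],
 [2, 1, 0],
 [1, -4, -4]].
||A||_2 ≈ 7.501 (= sqrt(largest eigenvalue of A^T A))

||A||_2 = sigma_max(A) = sqrt(lambda_max(A^T A)). Form the symmetric matrix M = A^T A =
[[21, -22, 8],
 [-22, 42, 1],
 [8, 1, 25]].
Its characteristic polynomial (trace, sum of principal 2x2 minors, determinant of M give the coefficients) is
  p(λ) = det(λ I - M) = λ^3 - 88λ^2 + 1908λ - 6889.
No integer candidate from the rational root theorem (±divisors of 6889) is a root, so the roots are irrational. The cubic discriminant is Δ = 1168146677 > 0, so there are three distinct real roots. p(4) = -601 and p(5) = 576 have opposite signs, so a root lies in (4, 5); Newton's method refines it to λ ≈ 4.4948. p(27) = 158 and p(28) = -505 have opposite signs, so a root lies in (27, 28); Newton's method refines it to λ ≈ 27.2399. p(56) = -393 and p(57) = 1148 have opposite signs, so a root lies in (56, 57); Newton's method refines it to λ ≈ 56.2653. Check (Vieta): the three roots sum to 88, matching tr M = 88.
So the eigenvalues of A^T A are ≈ 4.4948, 27.2399, 56.2653 (all ≥ 0, as they must be for A^T A). The largest is λ_max ≈ 56.2653, hence ||A||_2 = sqrt(λ_max) ≈ 7.501.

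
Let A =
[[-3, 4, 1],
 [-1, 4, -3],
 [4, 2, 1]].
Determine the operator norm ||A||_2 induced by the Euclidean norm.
||A||_2 ≈ 6.4881 (= sqrt(largest eigenvalue of A^T A))

||A||_2 = sigma_max(A) = sqrt(lambda_max(A^T A)). Form the symmetric matrix M = A^T A =
[[26, -8, 4],
 [-8, 36, -6],
 [4, -6, 11]].
Its characteristic polynomial (trace, sum of principal 2x2 minors, determinant of M give the coefficients) is
  p(λ) = det(λ I - M) = λ^3 - 73λ^2 + 1502λ - 8464.
No integer candidate from the rational root theorem (±divisors of 8464) is a root, so the roots are irrational. The cubic discriminant is Δ = 68140132 > 0, so there are three distinct real roots. p(9) = -130 and p(10) = 256 have opposite signs, so a root lies in (9, 10); Newton's method refines it to λ ≈ 9.3119. p(21) = 146 and p(22) = -104 have opposite signs, so a root lies in (21, 22); Newton's method refines it to λ ≈ 21.5921. p(42) = -64 and p(43) = 652 have opposite signs, so a root lies in (42, 43); Newton's method refines it to λ ≈ 42.0959. Check (Vieta): the three roots sum to 73, matching tr M = 73.
So the eigenvalues of A^T A are ≈ 9.3119, 21.5921, 42.0959 (all ≥ 0, as they must be for A^T A). The largest is λ_max ≈ 42.0959, hence ||A||_2 = sqrt(λ_max) ≈ 6.4881.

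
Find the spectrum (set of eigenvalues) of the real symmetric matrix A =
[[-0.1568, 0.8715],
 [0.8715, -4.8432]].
sigma(A) ≈ {-5, 0}

A is real symmetric, so its spectrum consists of real eigenvalues. Expanding the characteristic polynomial of the displayed matrix gives
  det(λ I - A) = p(λ) = λ^2 + (5)λ + (0).
Solving p(λ) = 0 yields eigenvalues ≈ -5, 0. (A is shown rounded to 4 decimals, so these recover the underlying integer eigenvalues to within that precision.)
Verification: the trace of A = -5 equals the sum of eigenvalues -5, and det(A) ≈ -0.0001 matches the eigenvalue product 0.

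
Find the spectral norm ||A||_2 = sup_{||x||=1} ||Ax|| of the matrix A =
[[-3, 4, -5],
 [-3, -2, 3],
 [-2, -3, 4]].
||A||_2 ≈ 8.8864 (= sqrt(largest eigenvalue of A^T A))

||A||_2 = sigma_max(A) = sqrt(lambda_max(A^T A)). Form the symmetric matrix M = A^T A =
[[22, 0, -2],
 [0, 29, -38],
 [-2, -38, 50]].
Its characteristic polynomial (trace, sum of principal 2x2 minors, determinant of M give the coefficients) is
  p(λ) = det(λ I - M) = λ^3 - 101λ^2 + 1740λ - 16.
No integer candidate from the rational root theorem (±divisors of 16) is a root, so the roots are irrational. The cubic discriminant is Δ = 9797118544 > 0, so there are three distinct real roots. p(0) = -16 and p(1) = 1624 have opposite signs, so a root lies in (0, 1); Newton's method refines it to λ ≈ 0.0092. p(22) = 28 and p(23) = -1258 have opposite signs, so a root lies in (22, 23); Newton's method refines it to λ ≈ 22.0224. p(78) = -4228 and p(79) = 142 have opposite signs, so a root lies in (78, 79); Newton's method refines it to λ ≈ 78.9684. Check (Vieta): the three roots sum to 101, matching tr M = 101.
So the eigenvalues of A^T A are ≈ 0.0092, 22.0224, 78.9684 (all ≥ 0, as they must be for A^T A). The largest is λ_max ≈ 78.9684, hence ||A||_2 = sqrt(λ_max) ≈ 8.8864.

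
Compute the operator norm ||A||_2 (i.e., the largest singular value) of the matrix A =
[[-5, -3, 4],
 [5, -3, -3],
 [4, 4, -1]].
||A||_2 ≈ 9.7345 (= sqrt(largest eigenvalue of A^T A))

||A||_2 = sigma_max(A) = sqrt(lambda_max(A^T A)). Form the symmetric matrix M = A^T A =
[[66, 16, -39],
 [16, 34, -7],
 [-39, -7, 26]].
Its characteristic polynomial (trace, sum of principal 2x2 minors, determinant of M give the coefficients) is
  p(λ) = det(λ I - M) = λ^3 - 126λ^2 + 3018λ - 5476.
No integer candidate from the rational root theorem (±divisors of 5476) is a root, so the roots are irrational. The cubic discriminant is Δ = 27504447264 > 0, so there are three distinct real roots. p(1) = -2583 and p(2) = 64 have opposite signs, so a root lies in (1, 2); Newton's method refines it to λ ≈ 1.9747. p(29) = 469 and p(30) = -1336 have opposite signs, so a root lies in (29, 30); Newton's method refines it to λ ≈ 29.2639. p(94) = -4536 and p(95) = 1459 have opposite signs, so a root lies in (94, 95); Newton's method refines it to λ ≈ 94.7614. Check (Vieta): the three roots sum to 126, matching tr M = 126.
So the eigenvalues of A^T A are ≈ 1.9747, 29.2639, 94.7614 (all ≥ 0, as they must be for A^T A). The largest is λ_max ≈ 94.7614, hence ||A||_2 = sqrt(λ_max) ≈ 9.7345.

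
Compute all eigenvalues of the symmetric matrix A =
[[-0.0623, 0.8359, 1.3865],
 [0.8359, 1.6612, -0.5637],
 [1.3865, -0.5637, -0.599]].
sigma(A) ≈ {-2, 1, 2}

A is real symmetric, so its spectrum consists of real eigenvalues. Expanding the characteristic polynomial of the displayed matrix gives
  det(λ I - A) = p(λ) = λ^3 + (-1)λ^2 + (-4)λ + (4).
Solving p(λ) = 0 yields eigenvalues ≈ -2, 1, 2. (A is shown rounded to 4 decimals, so these recover the underlying integer eigenvalues to within that precision.)
Verification: the trace of A = 1 equals the sum of eigenvalues 1, and det(A) ≈ -3.9998 matches the eigenvalue product -4.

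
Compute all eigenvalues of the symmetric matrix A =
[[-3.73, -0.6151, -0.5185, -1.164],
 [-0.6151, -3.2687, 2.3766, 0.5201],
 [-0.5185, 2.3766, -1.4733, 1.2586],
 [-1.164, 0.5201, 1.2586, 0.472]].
sigma(A) ≈ {-5, -4, -1, 2}

A is real symmetric, so its spectrum consists of real eigenvalues. Expanding the characteristic polynomial of the displayed matrix gives
  det(λ I - A) = p(λ) = λ^4 + (8)λ^3 + (9)λ^2 + (-38.0016)λ + (-40.0026).
Solving p(λ) = 0 yields eigenvalues ≈ -5, -4, -1, 2. (A is shown rounded to 4 decimals, so these recover the underlying integer eigenvalues to within that precision.)
Verification: the trace of A = -8 equals the sum of eigenvalues -8, and det(A) ≈ -40.0026 matches the eigenvalue product -40.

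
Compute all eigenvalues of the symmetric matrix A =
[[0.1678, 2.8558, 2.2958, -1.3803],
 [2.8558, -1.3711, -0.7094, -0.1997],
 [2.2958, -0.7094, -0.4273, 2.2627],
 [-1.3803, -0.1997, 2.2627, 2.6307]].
sigma(A) ≈ {-5, -1, 3, 4}

A is real symmetric, so its spectrum consists of real eigenvalues. Expanding the characteristic polynomial of the displayed matrix gives
  det(λ I - A) = p(λ) = λ^4 + (-1)λ^3 + (-25)λ^2 + (37.0014)λ + (59.9983).
Solving p(λ) = 0 yields eigenvalues ≈ -5, -1, 3, 4. (A is shown rounded to 4 decimals, so these recover the underlying integer eigenvalues to within that precision.)
Verification: the trace of A = 1 equals the sum of eigenvalues 1, and det(A) ≈ 59.9983 matches the eigenvalue product 60.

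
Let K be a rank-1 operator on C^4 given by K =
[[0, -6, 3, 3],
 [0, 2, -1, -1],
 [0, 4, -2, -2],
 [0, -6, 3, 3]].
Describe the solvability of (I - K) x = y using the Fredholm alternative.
(I - K) is invertible (det(I - K) = -2 ≠ 0), so for every y in C^4 the equation (I - K) x = y has a unique solution.

K has rank 1, so it is an outer product K = u v^T: every row of K is a multiple of one row vector. Reading off the entries, u = (-3, 1, 2, -3) and v = (0, 2, -1, -1) (row i of K equals u_i·v^T). A rank-one matrix u v^T satisfies K u = u (v·u) and kills the (3)-dimensional subspace v^⊥, so its characteristic polynomial is lambda^3 (lambda - v·u) with v·u = tr K = 3. Hence the eigenvalues of I - K are 1 (multiplicity 3) and 1 - (3) = -2, so det(I - K) = -2. (Direct check: I - K =
[[1, 6, -3, -3],
 [0, -1, 1, 1],
 [0, -4, 3, 2],
 [0, 6, -3, -2]]
has determinant -2.) The finite-dimensional Fredholm alternative says: either (I - K) is invertible, or ker(I - K) ≠ {0} and then range(I - K) = ker((I - K)^*)^⊥, with dim ker(I - K) = dim ker((I - K)^*). Since det(I - K) ≠ 0, 1 is not an eigenvalue of K and ker(I - K) = {0}, so we are in the first case: for every y there is a unique x = (I - K)^(-1) y. Explicitly, by the Sherman–Morrison formula, (I - u v^T)^(-1) = I + u v^T/(1 - v·u), i.e. (I - K)^(-1) = I + K/(-2).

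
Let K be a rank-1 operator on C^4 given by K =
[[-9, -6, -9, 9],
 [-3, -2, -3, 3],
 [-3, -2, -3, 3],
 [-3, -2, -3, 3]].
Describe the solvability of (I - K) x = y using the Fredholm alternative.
(I - K) is invertible (det(I - K) = 12 ≠ 0), so for every y in C^4 the equation (I - K) x = y has a unique solution.

K has rank 1, so it is an outer product K = u v^T: every row of K is a multiple of one row vector. Reading off the entries, u = (3, 1, 1, 1) and v = (-3, -2, -3, 3) (row i of K equals u_i·v^T). A rank-one matrix u v^T satisfies K u = u (v·u) and kills the (3)-dimensional subspace v^⊥, so its characteristic polynomial is lambda^3 (lambda - v·u) with v·u = tr K = -11. Hence the eigenvalues of I - K are 1 (multiplicity 3) and 1 - (-11) = 12, so det(I - K) = 12. (Direct check: I - K =
[[10, 6, 9, -9],
 [3, 3, 3, -3],
 [3, 2, 4, -3],
 [3, 2, 3, -2]]
has determinant 12.) The finite-dimensional Fredholm alternative says: either (I - K) is invertible, or ker(I - K) ≠ {0} and then range(I - K) = ker((I - K)^*)^⊥, with dim ker(I - K) = dim ker((I - K)^*). Since det(I - K) ≠ 0, 1 is not an eigenvalue of K and ker(I - K) = {0}, so we are in the first case: for every y there is a unique x = (I - K)^(-1) y. Explicitly, by the Sherman–Morrison formula, (I - u v^T)^(-1) = I + u v^T/(1 - v·u), i.e. (I - K)^(-1) = I + K/(12).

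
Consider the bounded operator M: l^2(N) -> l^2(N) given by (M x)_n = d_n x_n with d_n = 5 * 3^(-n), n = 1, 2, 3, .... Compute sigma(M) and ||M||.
sigma(M) = {5 * 3^(-n) : n ≥ 1} ∪ {0}; ||M|| = 5/3

A bounded diagonal operator on l^2 with diagonal entries d_n has spectrum equal to the closure of {d_n : n ≥ 1}: every d_n is an eigenvalue (with eigenvector e_n), so {d_n} ⊂ sigma(M); the spectrum is closed, so its closure is too; and for lambda not in the closure, (M - lambda I) has bounded inverse (the diagonal entries 1/(d_n - lambda) are bounded). For our sequence d_n = 5 * 3^(-n), n = 1, 2, 3, ...:
  - {d_n} = {5 * 3^(-n) : n ≥ 1}; the only limit point is 0
  - closure = {5 * 3^(-n) : n ≥ 1} ∪ {0}
For the norm: a diagonal operator has ||M|| = sup_n |d_n|. Here d_n = 5 * 3^(-n) is positive and decreasing, so sup_n |d_n| = d_1 = 5/3. So ||M|| = 5/3.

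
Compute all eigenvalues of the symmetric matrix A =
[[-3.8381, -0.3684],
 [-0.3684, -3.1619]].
sigma(A) ≈ {-4, -3}

A is real symmetric, so its spectrum consists of real eigenvalues. Expanding the characteristic polynomial of the displayed matrix gives
  det(λ I - A) = p(λ) = λ^2 + (7)λ + (12).
Solving p(λ) = 0 yields eigenvalues ≈ -4, -3. (A is shown rounded to 4 decimals, so these recover the underlying integer eigenvalues to within that precision.)
Verification: the trace of A = -7 equals the sum of eigenvalues -7, and det(A) ≈ 12.0000 matches the eigenvalue product 12.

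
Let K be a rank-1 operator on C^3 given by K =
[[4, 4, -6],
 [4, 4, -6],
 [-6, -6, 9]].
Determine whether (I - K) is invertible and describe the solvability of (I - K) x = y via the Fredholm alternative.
(I - K) is invertible (det(I - K) = -16 ≠ 0), so for every y in C^3 the equation (I - K) x = y has a unique solution.

K has rank 1, so it is an outer product K = u v^T: every row of K is a multiple of one row vector. Reading off the entries, u = (-2, -2, 3) and v = (-2, -2, 3) (row i of K equals u_i·v^T). A rank-one matrix u v^T satisfies K u = u (v·u) and kills the (2)-dimensional subspace v^⊥, so its characteristic polynomial is lambda^2 (lambda - v·u) with v·u = tr K = 17. Hence the eigenvalues of I - K are 1 (multiplicity 2) and 1 - (17) = -16, so det(I - K) = -16. (Direct check: I - K =
[[-3, -4, 6],
 [-4, -3, 6],
 [6, 6, -8]]
has determinant -16.) The finite-dimensional Fredholm alternative says: either (I - K) is invertible, or ker(I - K) ≠ {0} and then range(I - K) = ker((I - K)^*)^⊥, with dim ker(I - K) = dim ker((I - K)^*). Since det(I - K) ≠ 0, 1 is not an eigenvalue of K and ker(I - K) = {0}, so we are in the first case: for every y there is a unique x = (I - K)^(-1) y. Explicitly, by the Sherman–Morrison formula, (I - u v^T)^(-1) = I + u v^T/(1 - v·u), i.e. (I - K)^(-1) = I + K/(-16).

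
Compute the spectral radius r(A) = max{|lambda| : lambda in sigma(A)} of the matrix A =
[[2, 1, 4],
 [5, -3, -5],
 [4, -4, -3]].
r(A) ≈ 9.3687

The eigenvalues of A are the roots of its characteristic polynomial. With M = A (coefficients from the trace, the sum of principal 2x2 minors, and det A):
  p(λ) = det(λ I - M) = λ^3 + 4λ^2 - 44λ + 59.
No integer candidate from the rational root theorem (±divisors of 59) is a root, so the roots are irrational. The cubic discriminant is Δ = 75709 > 0, so there are three distinct real roots. p(-10) = -101 and p(-9) = 50 have opposite signs, so a root lies in (-10, -9); Newton's method refines it to λ ≈ -9.3687. p(1) = 20 and p(2) = -5 have opposite signs, so a root lies in (1, 2); Newton's method refines it to λ ≈ 1.7314. p(3) = -10 and p(4) = 11 have opposite signs, so a root lies in (3, 4); Newton's method refines it to λ ≈ 3.6373. Check (Vieta): the three roots sum to -4, matching tr M = -4.
Thus the eigenvalues (to 4 decimals) are -9.3687 (modulus 9.3687); 1.7314 (modulus 1.7314); 3.6373 (modulus 3.6373). The spectral radius is the largest modulus: r(A) ≈ 9.3687. (Cross-check: r(A) ≤ ||A||_2 ≈ 10.036; equality holds whenever A is normal, though it can also hold for some non-normal A.)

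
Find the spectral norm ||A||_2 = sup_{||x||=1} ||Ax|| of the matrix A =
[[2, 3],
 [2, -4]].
||A||_2 = sqrt((33 + sqrt(305))/2) ≈ 5.0232 (= sqrt(largest eigenvalue of A^T A))

||A||_2 = sigma_max(A) = sqrt(lambda_max(A^T A)). Form the symmetric matrix M = A^T A =
[[8, -2],
 [-2, 25]].
Its characteristic polynomial (trace, determinant of M give the coefficients) is
  p(λ) = det(λ I - M) = λ^2 - 33λ + 196.
For λ^2 - 33λ + 196 the discriminant is 305. It is nonnegative but not a perfect square, so the roots are real and irrational: λ = (33 ± sqrt(305))/2 ≈ 25.2321, 7.7679.
So the eigenvalues of A^T A are ≈ 7.7679, 25.2321 (all ≥ 0, as they must be for A^T A). The largest is λ_max = (33 + sqrt(305))/2 ≈ 25.2321, hence ||A||_2 = sqrt(λ_max) = sqrt((33 + sqrt(305))/2) ≈ 5.0232.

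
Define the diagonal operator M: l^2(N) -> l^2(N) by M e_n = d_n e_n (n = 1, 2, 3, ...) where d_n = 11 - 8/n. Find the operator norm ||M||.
||M|| = 11

For a diagonal operator on l^2 with entries d_n, ||M|| = sup_n |d_n|. Here d_1 = 3, d_2 = 7, ..., and d_n = 11 - 8/n increases monotonically toward 11. All terms lie in [3, 11), so |d_n| = d_n and the supremum is the limit 11, which is not attained by any individual d_n. Hence ||M|| = 11.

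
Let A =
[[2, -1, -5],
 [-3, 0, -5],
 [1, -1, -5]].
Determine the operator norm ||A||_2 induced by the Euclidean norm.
||A||_2 ≈ 8.7377 (= sqrt(largest eigenvalue of A^T A))

||A||_2 = sigma_max(A) = sqrt(lambda_max(A^T A)). Form the symmetric matrix M = A^T A =
[[14, -3, 0],
 [-3, 2, 10],
 [0, 10, 75]].
Its characteristic polynomial (trace, sum of principal 2x2 minors, determinant of M give the coefficients) is
  p(λ) = det(λ I - M) = λ^3 - 91λ^2 + 1119λ - 25.
No integer candidate from the rational root theorem (±divisors of 25) is a root, so the roots are irrational. The cubic discriminant is Δ = 4734921680 > 0, so there are three distinct real roots. p(0) = -25 and p(1) = 1004 have opposite signs, so a root lies in (0, 1); Newton's method refines it to λ ≈ 0.0224. p(14) = 549 and p(15) = -340 have opposite signs, so a root lies in (14, 15); Newton's method refines it to λ ≈ 14.63. p(76) = -1621 and p(77) = 3132 have opposite signs, so a root lies in (76, 77); Newton's method refines it to λ ≈ 76.3476. Check (Vieta): the three roots sum to 91, matching tr M = 91.
So the eigenvalues of A^T A are ≈ 0.0224, 14.63, 76.3476 (all ≥ 0, as they must be for A^T A). The largest is λ_max ≈ 76.3476, hence ||A||_2 = sqrt(λ_max) ≈ 8.7377.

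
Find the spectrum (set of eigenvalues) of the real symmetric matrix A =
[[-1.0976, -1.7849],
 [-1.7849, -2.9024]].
sigma(A) ≈ {-4, 0}

A is real symmetric, so its spectrum consists of real eigenvalues. Expanding the characteristic polynomial of the displayed matrix gives
  det(λ I - A) = p(λ) = λ^2 + (4)λ + (0).
Solving p(λ) = 0 yields eigenvalues ≈ -4, 0. (A is shown rounded to 4 decimals, so these recover the underlying integer eigenvalues to within that precision.)
Verification: the trace of A = -4 equals the sum of eigenvalues -4, and det(A) ≈ -0.0002 matches the eigenvalue product 0.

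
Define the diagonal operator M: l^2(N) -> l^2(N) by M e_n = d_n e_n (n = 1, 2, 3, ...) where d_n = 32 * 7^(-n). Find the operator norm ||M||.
||M|| = 32/7 (attained at n = 1)

For M diagonal, ||M|| = sup_n |d_n|. The sequence d_n = 32 * 7^(-n) is positive and strictly decreasing (ratio 7^(-1) < 1), so the supremum is d_1 = 32/7. Hence ||M|| = 32/7.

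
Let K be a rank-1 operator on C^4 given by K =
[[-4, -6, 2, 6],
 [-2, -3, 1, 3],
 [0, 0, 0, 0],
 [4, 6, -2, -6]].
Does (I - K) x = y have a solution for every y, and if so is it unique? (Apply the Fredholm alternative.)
(I - K) is invertible (det(I - K) = 14 ≠ 0), so for every y in C^4 the equation (I - K) x = y has a unique solution.

K has rank 1, so it is an outer product K = u v^T: every row of K is a multiple of one row vector. Reading off the entries, u = (2, 1, 0, -2) and v = (-2, -3, 1, 3) (row i of K equals u_i·v^T). A rank-one matrix u v^T satisfies K u = u (v·u) and kills the (3)-dimensional subspace v^⊥, so its characteristic polynomial is lambda^3 (lambda - v·u) with v·u = tr K = -13. Hence the eigenvalues of I - K are 1 (multiplicity 3) and 1 - (-13) = 14, so det(I - K) = 14. (Direct check: I - K =
[[5, 6, -2, -6],
 [2, 4, -1, -3],
 [0, 0, 1, 0],
 [-4, -6, 2, 7]]
has determinant 14.) The finite-dimensional Fredholm alternative says: either (I - K) is invertible, or ker(I - K) ≠ {0} and then range(I - K) = ker((I - K)^*)^⊥, with dim ker(I - K) = dim ker((I - K)^*). Since det(I - K) ≠ 0, 1 is not an eigenvalue of K and ker(I - K) = {0}, so we are in the first case: for every y there is a unique x = (I - K)^(-1) y. Explicitly, by the Sherman–Morrison formula, (I - u v^T)^(-1) = I + u v^T/(1 - v·u), i.e. (I - K)^(-1) = I + K/(14).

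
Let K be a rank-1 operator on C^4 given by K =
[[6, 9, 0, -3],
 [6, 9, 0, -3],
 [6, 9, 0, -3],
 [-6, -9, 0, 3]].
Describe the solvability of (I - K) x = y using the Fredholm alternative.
(I - K) is invertible (det(I - K) = -17 ≠ 0), so for every y in C^4 the equation (I - K) x = y has a unique solution.

K has rank 1, so it is an outer product K = u v^T: every row of K is a multiple of one row vector. Reading off the entries, u = (3, 3, 3, -3) and v = (2, 3, 0, -1) (row i of K equals u_i·v^T). A rank-one matrix u v^T satisfies K u = u (v·u) and kills the (3)-dimensional subspace v^⊥, so its characteristic polynomial is lambda^3 (lambda - v·u) with v·u = tr K = 18. Hence the eigenvalues of I - K are 1 (multiplicity 3) and 1 - (18) = -17, so det(I - K) = -17. (Direct check: I - K =
[[-5, -9, 0, 3],
 [-6, -8, 0, 3],
 [-6, -9, 1, 3],
 [6, 9, 0, -2]]
has determinant -17.) The finite-dimensional Fredholm alternative says: either (I - K) is invertible, or ker(I - K) ≠ {0} and then range(I - K) = ker((I - K)^*)^⊥, with dim ker(I - K) = dim ker((I - K)^*). Since det(I - K) ≠ 0, 1 is not an eigenvalue of K and ker(I - K) = {0}, so we are in the first case: for every y there is a unique x = (I - K)^(-1) y. Explicitly, by the Sherman–Morrison formula, (I - u v^T)^(-1) = I + u v^T/(1 - v·u), i.e. (I - K)^(-1) = I + K/(-17).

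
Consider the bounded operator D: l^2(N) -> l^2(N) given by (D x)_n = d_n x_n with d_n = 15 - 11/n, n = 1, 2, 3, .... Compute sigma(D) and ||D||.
sigma(D) = {15 - 11/n : n ≥ 1} ∪ {15}; ||D|| = 15

A bounded diagonal operator on l^2 with diagonal entries d_n has spectrum equal to the closure of {d_n : n ≥ 1}: every d_n is an eigenvalue (with eigenvector e_n), so {d_n} ⊂ sigma(D); the spectrum is closed, so its closure is too; and for lambda not in the closure, (D - lambda I) has bounded inverse (the diagonal entries 1/(d_n - lambda) are bounded). For our sequence d_n = 15 - 11/n, n = 1, 2, 3, ...:
  - {d_n} = {15 - 11/n : n ≥ 1}; the only limit point is 15
  - closure = {15 - 11/n : n ≥ 1} ∪ {15}
For the norm: a diagonal operator has ||D|| = sup_n |d_n|. Here d_n = 15 - 11/n increases monotonically from d_1 = 4 toward 15, with all terms in [4, 15); so sup_n |d_n| = 15 (the supremum is the limit, not attained). So ||D|| = 15.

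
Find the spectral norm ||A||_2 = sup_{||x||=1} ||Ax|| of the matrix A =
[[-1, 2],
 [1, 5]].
||A||_2 = sqrt((31 + sqrt(765))/2) ≈ 5.4157 (= sqrt(largest eigenvalue of A^T A))

||A||_2 = sigma_max(A) = sqrt(lambda_max(A^T A)). Form the symmetric matrix M = A^T A =
[[2, 3],
 [3, 29]].
Its characteristic polynomial (trace, determinant of M give the coefficients) is
  p(λ) = det(λ I - M) = λ^2 - 31λ + 49.
For λ^2 - 31λ + 49 the discriminant is 765. It is nonnegative but not a perfect square, so the roots are real and irrational: λ = (31 ± sqrt(765))/2 ≈ 29.3293, 1.6707.
So the eigenvalues of A^T A are ≈ 1.6707, 29.3293 (all ≥ 0, as they must be for A^T A). The largest is λ_max = (31 + sqrt(765))/2 ≈ 29.3293, hence ||A||_2 = sqrt(λ_max) = sqrt((31 + sqrt(765))/2) ≈ 5.4157.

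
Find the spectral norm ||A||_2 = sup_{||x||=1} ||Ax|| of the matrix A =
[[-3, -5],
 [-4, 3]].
||A||_2 = sqrt((59 + sqrt(117))/2) ≈ 5.9083 (= sqrt(largest eigenvalue of A^T A))

||A||_2 = sigma_max(A) = sqrt(lambda_max(A^T A)). Form the symmetric matrix M = A^T A =
[[25, 3],
 [3, 34]].
Its characteristic polynomial (trace, determinant of M give the coefficients) is
  p(λ) = det(λ I - M) = λ^2 - 59λ + 841.
For λ^2 - 59λ + 841 the discriminant is 117. It is nonnegative but not a perfect square, so the roots are real and irrational: λ = (59 ± sqrt(117))/2 ≈ 34.9083, 24.0917.
So the eigenvalues of A^T A are ≈ 24.0917, 34.9083 (all ≥ 0, as they must be for A^T A). The largest is λ_max = (59 + sqrt(117))/2 ≈ 34.9083, hence ||A||_2 = sqrt(λ_max) = sqrt((59 + sqrt(117))/2) ≈ 5.9083.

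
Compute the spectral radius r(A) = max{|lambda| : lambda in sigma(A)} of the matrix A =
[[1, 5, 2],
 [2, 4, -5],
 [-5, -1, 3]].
r(A) ≈ 8.3129

The eigenvalues of A are the roots of its characteristic polynomial. With M = A (coefficients from the trace, the sum of principal 2x2 minors, and det A):
  p(λ) = det(λ I - M) = λ^3 - 8λ^2 + 14λ - 138.
No integer candidate from the rational root theorem (±divisors of 138) is a root, so the roots are irrational. The cubic discriminant is Δ = -517036 < 0, so there is one real root and a complex-conjugate pair. p(8) = -26 and p(9) = 69 have opposite signs, so a root lies in (8, 9); Newton's method refines it to λ ≈ 8.3129. Dividing out (λ - (8.3129)) leaves approximately λ^2 + 0.3129λ + 16.6008. For λ^2 + 0.3129λ + 16.6008 the discriminant is -66.3052. It is negative, so the remaining roots are the complex-conjugate pair λ ≈ -0.1564 ± 4.0714i. Their product equals the constant term, so |λ|^2 ≈ 16.6008 and |λ| ≈ 4.0744.
Thus the eigenvalues (to 4 decimals) are 8.3129 (modulus 8.3129); -0.1564 ± 4.0714i (modulus 4.0744). The spectral radius is the largest modulus: r(A) ≈ 8.3129. (Cross-check: r(A) ≤ ||A||_2 ≈ 8.5259; equality holds whenever A is normal, though it can also hold for some non-normal A.)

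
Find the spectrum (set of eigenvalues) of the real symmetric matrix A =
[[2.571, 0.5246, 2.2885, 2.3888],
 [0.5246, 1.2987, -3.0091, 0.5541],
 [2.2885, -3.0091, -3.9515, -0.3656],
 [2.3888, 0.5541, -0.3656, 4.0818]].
sigma(A) ≈ {-6, 1, 3, 6}

A is real symmetric, so its spectrum consists of real eigenvalues. Expanding the characteristic polynomial of the displayed matrix gives
  det(λ I - A) = p(λ) = λ^4 + (-4)λ^3 + (-33)λ^2 + (144.0041)λ + (-108.0074).
Solving p(λ) = 0 yields eigenvalues ≈ -6, 1, 3, 6. (A is shown rounded to 4 decimals, so these recover the underlying integer eigenvalues to within that precision.)
Verification: the trace of A = 4 equals the sum of eigenvalues 4, and det(A) ≈ -108.0074 matches the eigenvalue product -108.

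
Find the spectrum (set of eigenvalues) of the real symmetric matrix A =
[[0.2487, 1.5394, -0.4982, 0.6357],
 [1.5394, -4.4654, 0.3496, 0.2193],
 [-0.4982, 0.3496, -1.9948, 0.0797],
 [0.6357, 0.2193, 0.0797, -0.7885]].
sigma(A) ≈ {-5, -2, -1, 1}

A is real symmetric, so its spectrum consists of real eigenvalues. Expanding the characteristic polynomial of the displayed matrix gives
  det(λ I - A) = p(λ) = λ^4 + (7)λ^3 + (9)λ^2 + (-7)λ + (-10).
Solving p(λ) = 0 yields eigenvalues ≈ -5, -2, -1, 1. (A is shown rounded to 4 decimals, so these recover the underlying integer eigenvalues to within that precision.)
Verification: the trace of A = -7 equals the sum of eigenvalues -7, and det(A) ≈ -10.0006 matches the eigenvalue product -10.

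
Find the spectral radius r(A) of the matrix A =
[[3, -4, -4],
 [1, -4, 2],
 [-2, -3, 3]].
r(A) ≈ 5.8241

The eigenvalues of A are the roots of its characteristic polynomial. With M = A (coefficients from the trace, the sum of principal 2x2 minors, and det A):
  p(λ) = det(λ I - M) = λ^3 - 2λ^2 - 13λ - 54.
No integer candidate from the rational root theorem (±divisors of 54) is a root, so the roots are irrational. The cubic discriminant is Δ = -96268 < 0, so there is one real root and a complex-conjugate pair. p(5) = -44 and p(6) = 12 have opposite signs, so a root lies in (5, 6); Newton's method refines it to λ ≈ 5.8241. Dividing out (λ - (5.8241)) leaves approximately λ^2 + 3.8241λ + 9.2718. For λ^2 + 3.8241λ + 9.2718 the discriminant is -22.4637. It is negative, so the remaining roots are the complex-conjugate pair λ ≈ -1.912 ± 2.3698i. Their product equals the constant term, so |λ|^2 ≈ 9.2718 and |λ| ≈ 3.045.
Thus the eigenvalues (to 4 decimals) are 5.8241 (modulus 5.8241); -1.912 ± 2.3698i (modulus 3.045). The spectral radius is the largest modulus: r(A) ≈ 5.8241. (Cross-check: r(A) ≤ ||A||_2 ≈ 6.7775; equality holds whenever A is normal, though it can also hold for some non-normal A.)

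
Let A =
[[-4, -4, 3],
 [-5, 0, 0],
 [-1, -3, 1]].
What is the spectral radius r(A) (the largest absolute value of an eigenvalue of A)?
r(A) ≈ 5.8568

The eigenvalues of A are the roots of its characteristic polynomial. With M = A (coefficients from the trace, the sum of principal 2x2 minors, and det A):
  p(λ) = det(λ I - M) = λ^3 + 3λ^2 - 21λ - 25.
No integer candidate from the rational root theorem (±divisors of 25) is a root, so the roots are irrational. The cubic discriminant is Δ = 55188 > 0, so there are three distinct real roots. p(-6) = -7 and p(-5) = 30 have opposite signs, so a root lies in (-6, -5); Newton's method refines it to λ ≈ -5.8568. p(-2) = 21 and p(-1) = -2 have opposite signs, so a root lies in (-2, -1); Newton's method refines it to λ ≈ -1.0834. p(3) = -34 and p(4) = 3 have opposite signs, so a root lies in (3, 4); Newton's method refines it to λ ≈ 3.9401. Check (Vieta): the three roots sum to -3, matching tr M = -3.
Thus the eigenvalues (to 4 decimals) are -5.8568 (modulus 5.8568); -1.0834 (modulus 1.0834); 3.9401 (modulus 3.9401). The spectral radius is the largest modulus: r(A) ≈ 5.8568. (Cross-check: r(A) ≤ ||A||_2 ≈ 7.84; equality holds whenever A is normal, though it can also hold for some non-normal A.)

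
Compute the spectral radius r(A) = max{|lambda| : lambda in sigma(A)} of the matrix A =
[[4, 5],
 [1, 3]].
r(A) = (7 + sqrt(21))/2 ≈ 5.7913

The eigenvalues of A are the roots of its characteristic polynomial. With M = A (coefficients from the trace and determinant):
  p(λ) = det(λ I - M) = λ^2 - 7λ + 7.
For λ^2 - 7λ + 7 the discriminant is 21. It is nonnegative but not a perfect square, so the roots are real and irrational: λ = (7 ± sqrt(21))/2 ≈ 5.7913, 1.2087.
Thus the eigenvalues (to 4 decimals) are 5.7913 (modulus 5.7913); 1.2087 (modulus 1.2087). The spectral radius is the largest modulus: r(A) = (7 + sqrt(21))/2 ≈ 5.7913. (Cross-check: r(A) ≤ ||A||_2 ≈ 7.0725; equality holds whenever A is normal, though it can also hold for some non-normal A.)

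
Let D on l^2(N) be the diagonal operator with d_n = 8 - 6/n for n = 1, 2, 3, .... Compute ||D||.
||D|| = 8

For a diagonal operator on l^2 with entries d_n, ||D|| = sup_n |d_n|. Here d_1 = 2, d_2 = 5, ..., and d_n = 8 - 6/n increases monotonically toward 8. All terms lie in [2, 8), so |d_n| = d_n and the supremum is the limit 8, which is not attained by any individual d_n. Hence ||D|| = 8.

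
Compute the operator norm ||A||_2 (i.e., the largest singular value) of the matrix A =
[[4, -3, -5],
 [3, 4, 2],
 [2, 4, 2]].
||A||_2 ≈ 8.2624 (= sqrt(largest eigenvalue of A^T A))

||A||_2 = sigma_max(A) = sqrt(lambda_max(A^T A)). Form the symmetric matrix M = A^T A =
[[29, 8, -10],
 [8, 41, 31],
 [-10, 31, 33]].
Its characteristic polynomial (trace, sum of principal 2x2 minors, determinant of M give the coefficients) is
  p(λ) = det(λ I - M) = λ^3 - 103λ^2 + 2374λ - 196.
No integer candidate from the rational root theorem (±divisors of 196) is a root, so the roots are irrational. The cubic discriminant is Δ = 6277668404 > 0, so there are three distinct real roots. p(0) = -196 and p(1) = 2076 have opposite signs, so a root lies in (0, 1); Newton's method refines it to λ ≈ 0.0829. p(34) = 756 and p(35) = -406 have opposite signs, so a root lies in (34, 35); Newton's method refines it to λ ≈ 34.6505. p(68) = -604 and p(69) = 1736 have opposite signs, so a root lies in (68, 69); Newton's method refines it to λ ≈ 68.2667. Check (Vieta): the three roots sum to 103, matching tr M = 103.
So the eigenvalues of A^T A are ≈ 0.0829, 34.6505, 68.2667 (all ≥ 0, as they must be for A^T A). The largest is λ_max ≈ 68.2667, hence ||A||_2 = sqrt(λ_max) ≈ 8.2624.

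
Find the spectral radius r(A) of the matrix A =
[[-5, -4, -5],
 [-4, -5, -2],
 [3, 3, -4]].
r(A) = sqrt(57) ≈ 7.5498

The eigenvalues of A are the roots of its characteristic polynomial. With M = A (coefficients from the trace, the sum of principal 2x2 minors, and det A):
  p(λ) = det(λ I - M) = λ^3 + 14λ^2 + 70λ + 57.
By the rational root theorem any rational root is an integer divisor of 57. Testing λ = -1: p(-1) = -1 + 14 - 70 + 57 = 0, so λ = -1 is a root. Dividing out (λ + 1) leaves p(λ) = (λ + 1)(λ^2 + 13λ + 57). For λ^2 + 13λ + 57 the discriminant is -59. It is negative, so the roots are the complex-conjugate pair λ = -13/2 ± (sqrt(59)/2) i ≈ -6.5 ± 3.8406i. For a conjugate pair the product of the roots equals the constant term, so |λ|^2 = 57 and |λ| = sqrt(57) ≈ 7.5498.
Thus the eigenvalues (to 4 decimals) are -6.5 ± 3.8406i (modulus 7.5498); -1 (modulus 1). The spectral radius is the largest modulus: r(A) = sqrt(57) ≈ 7.5498. (Cross-check: r(A) ≤ ||A||_2 ≈ 10.5167; equality holds whenever A is normal, though it can also hold for some non-normal A.)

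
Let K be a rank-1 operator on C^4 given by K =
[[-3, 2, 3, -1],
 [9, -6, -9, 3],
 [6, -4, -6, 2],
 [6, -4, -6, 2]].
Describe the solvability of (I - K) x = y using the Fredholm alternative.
(I - K) is invertible (det(I - K) = 14 ≠ 0), so for every y in C^4 the equation (I - K) x = y has a unique solution.

K has rank 1, so it is an outer product K = u v^T: every row of K is a multiple of one row vector. Reading off the entries, u = (-1, 3, 2, 2) and v = (3, -2, -3, 1) (row i of K equals u_i·v^T). A rank-one matrix u v^T satisfies K u = u (v·u) and kills the (3)-dimensional subspace v^⊥, so its characteristic polynomial is lambda^3 (lambda - v·u) with v·u = tr K = -13. Hence the eigenvalues of I - K are 1 (multiplicity 3) and 1 - (-13) = 14, so det(I - K) = 14. (Direct check: I - K =
[[4, -2, -3, 1],
 [-9, 7, 9, -3],
 [-6, 4, 7, -2],
 [-6, 4, 6, -1]]
has determinant 14.) The finite-dimensional Fredholm alternative says: either (I - K) is invertible, or ker(I - K) ≠ {0} and then range(I - K) = ker((I - K)^*)^⊥, with dim ker(I - K) = dim ker((I - K)^*). Since det(I - K) ≠ 0, 1 is not an eigenvalue of K and ker(I - K) = {0}, so we are in the first case: for every y there is a unique x = (I - K)^(-1) y. Explicitly, by the Sherman–Morrison formula, (I - u v^T)^(-1) = I + u v^T/(1 - v·u), i.e. (I - K)^(-1) = I + K/(14).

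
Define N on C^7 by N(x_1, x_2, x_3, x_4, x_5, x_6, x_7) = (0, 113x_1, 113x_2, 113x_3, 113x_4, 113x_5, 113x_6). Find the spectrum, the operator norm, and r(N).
sigma(N) = {0}; ||N|| = 113; r(N) = 0. (N is nilpotent with N^7 = 0.)

On C^7, N is a strictly lower-triangular matrix with 113 on the subdiagonal and zeros elsewhere, so its characteristic polynomial is lambda^7 and every eigenvalue is 0: sigma(N) = {0}. For the operator norm, N e_i = 113e_{i+1} for i = 1, ..., 6 and N e_7 = 0, so the singular values of N are 113 (with multiplicity 6) and 0; hence ||N|| = 113. The spectral radius r(N) = max|lambda| = 0. Note ||N|| > r(N) — characteristic of non-normal nilpotent operators. Indeed N^7 = 0.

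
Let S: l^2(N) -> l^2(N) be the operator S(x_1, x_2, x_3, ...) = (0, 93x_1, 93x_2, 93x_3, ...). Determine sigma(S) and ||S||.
sigma(S) = closed disk {z in C : |z| ≤ 93}; ||S|| = 93

Note S = 93·U where U is the unit right shift (U x)_k = x_{k-1} (with x_0 := 0); so ||S|| = 93||U|| and sigma(S) = 93·sigma(U). ||S x||^2 = sum_{k≥1} |93x_k|^2 = 8649||x||^2, so ||S|| = 93 and sigma(S) ⊂ {|z| ≤ 93}. For any |lambda| < 93, the equation (S - lambda I) x = 0 forces x_1 = 0, then 93x_k = lambda x_{k+1} ⇒ x = 0, so S has no eigenvalues. But (S - lambda I) is not surjective for |lambda| < 93: solving (S - lambda I) x = e_1 would require x_n proportional to (lambda/93)^(-n), which is not in l^2. So every |lambda| < 93 lies in the residual spectrum. The boundary |lambda| = 93 is in the approximate point spectrum (the spectrum is closed). Hence sigma(S) is the closed disk of radius 93.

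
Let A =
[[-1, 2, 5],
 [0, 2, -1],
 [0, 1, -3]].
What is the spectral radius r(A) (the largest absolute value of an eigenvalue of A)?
r(A) = (1 + sqrt(21))/2 ≈ 2.7913

The eigenvalues of A are the roots of its characteristic polynomial. With M = A (coefficients from the trace, the sum of principal 2x2 minors, and det A):
  p(λ) = det(λ I - M) = λ^3 + 2λ^2 - 4λ - 5.
By the rational root theorem any rational root is an integer divisor of 5. Testing λ = -1: p(-1) = -1 + 2 + 4 - 5 = 0, so λ = -1 is a root. Dividing out (λ + 1) leaves p(λ) = (λ + 1)(λ^2 + λ - 5). For λ^2 + λ - 5 the discriminant is 21. It is nonnegative but not a perfect square, so the roots are real and irrational: λ = (-1 ± sqrt(21))/2 ≈ 1.7913, -2.7913.
Thus the eigenvalues (to 4 decimals) are 1.7913 (modulus 1.7913); -2.7913 (modulus 2.7913); -1 (modulus 1). The spectral radius is the largest modulus: r(A) = (1 + sqrt(21))/2 ≈ 2.7913. (Cross-check: r(A) ≤ ||A||_2 ≈ 6.0589; equality holds whenever A is normal, though it can also hold for some non-normal A.)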